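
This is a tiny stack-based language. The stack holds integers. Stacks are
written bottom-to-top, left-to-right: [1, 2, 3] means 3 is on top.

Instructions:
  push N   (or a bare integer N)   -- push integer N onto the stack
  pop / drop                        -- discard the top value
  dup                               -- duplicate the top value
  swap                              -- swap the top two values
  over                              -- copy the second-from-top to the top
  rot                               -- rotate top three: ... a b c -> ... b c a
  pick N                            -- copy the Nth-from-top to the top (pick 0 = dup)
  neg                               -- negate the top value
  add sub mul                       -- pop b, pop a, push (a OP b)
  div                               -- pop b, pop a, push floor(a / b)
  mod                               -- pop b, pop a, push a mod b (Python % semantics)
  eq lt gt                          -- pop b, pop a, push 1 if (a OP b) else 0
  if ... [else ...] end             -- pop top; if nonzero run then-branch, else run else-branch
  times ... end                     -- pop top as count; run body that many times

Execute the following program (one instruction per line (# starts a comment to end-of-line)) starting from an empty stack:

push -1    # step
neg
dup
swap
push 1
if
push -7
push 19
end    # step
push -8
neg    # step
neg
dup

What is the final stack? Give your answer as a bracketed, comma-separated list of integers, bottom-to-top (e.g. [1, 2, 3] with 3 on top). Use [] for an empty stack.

Answer: [1, 1, -7, 19, -8, -8]

Derivation:
After 'push -1': [-1]
After 'neg': [1]
After 'dup': [1, 1]
After 'swap': [1, 1]
After 'push 1': [1, 1, 1]
After 'if': [1, 1]
After 'push -7': [1, 1, -7]
After 'push 19': [1, 1, -7, 19]
After 'push -8': [1, 1, -7, 19, -8]
After 'neg': [1, 1, -7, 19, 8]
After 'neg': [1, 1, -7, 19, -8]
After 'dup': [1, 1, -7, 19, -8, -8]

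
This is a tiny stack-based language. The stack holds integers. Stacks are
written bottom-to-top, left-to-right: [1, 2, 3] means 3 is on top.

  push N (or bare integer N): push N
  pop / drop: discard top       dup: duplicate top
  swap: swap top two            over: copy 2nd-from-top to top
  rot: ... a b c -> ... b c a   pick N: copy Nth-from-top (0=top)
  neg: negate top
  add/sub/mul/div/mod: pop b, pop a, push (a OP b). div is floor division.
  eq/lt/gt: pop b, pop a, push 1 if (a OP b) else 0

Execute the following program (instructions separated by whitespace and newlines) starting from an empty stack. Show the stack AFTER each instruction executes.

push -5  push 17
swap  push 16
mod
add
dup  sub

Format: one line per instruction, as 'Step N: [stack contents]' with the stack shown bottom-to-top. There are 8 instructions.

Step 1: [-5]
Step 2: [-5, 17]
Step 3: [17, -5]
Step 4: [17, -5, 16]
Step 5: [17, 11]
Step 6: [28]
Step 7: [28, 28]
Step 8: [0]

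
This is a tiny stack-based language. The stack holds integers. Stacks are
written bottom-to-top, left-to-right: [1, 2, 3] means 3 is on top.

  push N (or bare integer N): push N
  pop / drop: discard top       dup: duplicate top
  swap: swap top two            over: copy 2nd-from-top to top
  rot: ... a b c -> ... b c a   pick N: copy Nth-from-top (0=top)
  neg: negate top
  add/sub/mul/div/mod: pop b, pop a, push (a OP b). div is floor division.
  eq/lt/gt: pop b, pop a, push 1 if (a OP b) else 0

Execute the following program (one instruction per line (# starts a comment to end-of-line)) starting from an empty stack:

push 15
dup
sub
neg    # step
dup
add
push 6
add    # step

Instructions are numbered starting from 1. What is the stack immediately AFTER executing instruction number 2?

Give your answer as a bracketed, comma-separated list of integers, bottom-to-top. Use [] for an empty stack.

Answer: [15, 15]

Derivation:
Step 1 ('push 15'): [15]
Step 2 ('dup'): [15, 15]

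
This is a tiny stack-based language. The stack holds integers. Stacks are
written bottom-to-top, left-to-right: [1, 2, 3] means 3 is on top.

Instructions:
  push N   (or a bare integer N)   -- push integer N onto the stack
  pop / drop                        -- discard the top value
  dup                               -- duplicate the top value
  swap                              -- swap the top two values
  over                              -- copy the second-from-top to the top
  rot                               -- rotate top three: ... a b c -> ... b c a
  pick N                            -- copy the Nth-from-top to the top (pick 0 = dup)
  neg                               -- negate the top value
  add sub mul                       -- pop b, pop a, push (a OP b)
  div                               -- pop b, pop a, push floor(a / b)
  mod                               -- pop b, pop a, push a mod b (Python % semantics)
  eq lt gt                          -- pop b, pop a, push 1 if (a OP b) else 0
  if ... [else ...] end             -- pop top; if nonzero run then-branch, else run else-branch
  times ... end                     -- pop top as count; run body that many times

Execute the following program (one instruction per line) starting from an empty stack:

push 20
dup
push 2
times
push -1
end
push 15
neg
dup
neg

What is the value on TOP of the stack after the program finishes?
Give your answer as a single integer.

After 'push 20': [20]
After 'dup': [20, 20]
After 'push 2': [20, 20, 2]
After 'times': [20, 20]
After 'push -1': [20, 20, -1]
After 'push -1': [20, 20, -1, -1]
After 'push 15': [20, 20, -1, -1, 15]
After 'neg': [20, 20, -1, -1, -15]
After 'dup': [20, 20, -1, -1, -15, -15]
After 'neg': [20, 20, -1, -1, -15, 15]

Answer: 15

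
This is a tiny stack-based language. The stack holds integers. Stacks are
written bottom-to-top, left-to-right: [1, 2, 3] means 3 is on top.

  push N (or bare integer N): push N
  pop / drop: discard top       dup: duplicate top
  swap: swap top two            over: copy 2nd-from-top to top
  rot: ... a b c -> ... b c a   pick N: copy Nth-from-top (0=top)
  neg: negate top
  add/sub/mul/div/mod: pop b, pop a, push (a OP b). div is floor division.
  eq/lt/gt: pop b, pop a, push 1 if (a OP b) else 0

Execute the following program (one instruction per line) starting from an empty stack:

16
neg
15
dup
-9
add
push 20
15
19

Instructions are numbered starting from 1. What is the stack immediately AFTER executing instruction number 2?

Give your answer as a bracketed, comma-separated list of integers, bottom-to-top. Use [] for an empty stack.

Step 1 ('16'): [16]
Step 2 ('neg'): [-16]

Answer: [-16]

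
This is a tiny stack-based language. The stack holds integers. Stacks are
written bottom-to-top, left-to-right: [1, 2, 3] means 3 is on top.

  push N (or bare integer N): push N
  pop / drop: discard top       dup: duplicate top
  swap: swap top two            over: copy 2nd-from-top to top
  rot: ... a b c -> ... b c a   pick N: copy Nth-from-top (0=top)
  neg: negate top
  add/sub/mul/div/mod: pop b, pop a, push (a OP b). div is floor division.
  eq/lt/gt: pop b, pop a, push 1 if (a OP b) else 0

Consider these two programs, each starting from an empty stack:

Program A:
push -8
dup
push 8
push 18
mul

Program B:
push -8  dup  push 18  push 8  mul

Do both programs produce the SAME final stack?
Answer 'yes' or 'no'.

Answer: yes

Derivation:
Program A trace:
  After 'push -8': [-8]
  After 'dup': [-8, -8]
  After 'push 8': [-8, -8, 8]
  After 'push 18': [-8, -8, 8, 18]
  After 'mul': [-8, -8, 144]
Program A final stack: [-8, -8, 144]

Program B trace:
  After 'push -8': [-8]
  After 'dup': [-8, -8]
  After 'push 18': [-8, -8, 18]
  After 'push 8': [-8, -8, 18, 8]
  After 'mul': [-8, -8, 144]
Program B final stack: [-8, -8, 144]
Same: yes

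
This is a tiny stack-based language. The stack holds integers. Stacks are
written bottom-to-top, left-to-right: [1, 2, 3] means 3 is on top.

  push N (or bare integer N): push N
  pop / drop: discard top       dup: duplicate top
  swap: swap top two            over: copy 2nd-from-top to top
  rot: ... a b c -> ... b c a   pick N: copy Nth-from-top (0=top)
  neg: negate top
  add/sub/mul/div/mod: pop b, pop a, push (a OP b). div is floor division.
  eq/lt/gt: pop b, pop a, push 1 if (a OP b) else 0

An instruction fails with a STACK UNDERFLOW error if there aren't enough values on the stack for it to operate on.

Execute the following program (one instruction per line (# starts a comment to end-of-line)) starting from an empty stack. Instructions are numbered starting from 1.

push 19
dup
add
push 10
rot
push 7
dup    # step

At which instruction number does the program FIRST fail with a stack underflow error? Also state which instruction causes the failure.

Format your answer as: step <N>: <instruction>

Answer: step 5: rot

Derivation:
Step 1 ('push 19'): stack = [19], depth = 1
Step 2 ('dup'): stack = [19, 19], depth = 2
Step 3 ('add'): stack = [38], depth = 1
Step 4 ('push 10'): stack = [38, 10], depth = 2
Step 5 ('rot'): needs 3 value(s) but depth is 2 — STACK UNDERFLOW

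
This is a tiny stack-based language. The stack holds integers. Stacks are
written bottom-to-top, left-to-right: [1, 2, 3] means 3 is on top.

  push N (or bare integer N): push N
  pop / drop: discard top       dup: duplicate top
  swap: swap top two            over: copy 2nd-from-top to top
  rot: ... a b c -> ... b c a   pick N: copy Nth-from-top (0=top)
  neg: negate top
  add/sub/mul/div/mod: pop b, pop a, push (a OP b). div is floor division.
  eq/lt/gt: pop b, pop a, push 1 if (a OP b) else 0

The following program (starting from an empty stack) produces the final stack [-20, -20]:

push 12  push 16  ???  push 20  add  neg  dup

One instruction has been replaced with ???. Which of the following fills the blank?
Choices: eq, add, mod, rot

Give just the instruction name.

Stack before ???: [12, 16]
Stack after ???:  [0]
Checking each choice:
  eq: MATCH
  add: produces [-48, -48]
  mod: produces [-32, -32]
  rot: stack underflow (need 3, have 2)


Answer: eq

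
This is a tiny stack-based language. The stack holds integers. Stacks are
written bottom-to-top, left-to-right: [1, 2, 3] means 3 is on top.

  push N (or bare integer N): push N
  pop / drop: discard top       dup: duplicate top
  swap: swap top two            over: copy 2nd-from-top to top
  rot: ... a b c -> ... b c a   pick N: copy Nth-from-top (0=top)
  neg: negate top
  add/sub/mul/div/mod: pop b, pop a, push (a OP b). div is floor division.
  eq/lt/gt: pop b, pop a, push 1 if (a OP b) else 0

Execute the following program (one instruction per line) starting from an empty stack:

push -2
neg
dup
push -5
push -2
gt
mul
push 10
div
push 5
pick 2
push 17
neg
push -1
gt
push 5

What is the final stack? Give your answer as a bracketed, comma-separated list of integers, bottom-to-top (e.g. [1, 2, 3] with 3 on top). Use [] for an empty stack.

Answer: [2, 0, 5, 2, 0, 5]

Derivation:
After 'push -2': [-2]
After 'neg': [2]
After 'dup': [2, 2]
After 'push -5': [2, 2, -5]
After 'push -2': [2, 2, -5, -2]
After 'gt': [2, 2, 0]
After 'mul': [2, 0]
After 'push 10': [2, 0, 10]
After 'div': [2, 0]
After 'push 5': [2, 0, 5]
After 'pick 2': [2, 0, 5, 2]
After 'push 17': [2, 0, 5, 2, 17]
After 'neg': [2, 0, 5, 2, -17]
After 'push -1': [2, 0, 5, 2, -17, -1]
After 'gt': [2, 0, 5, 2, 0]
After 'push 5': [2, 0, 5, 2, 0, 5]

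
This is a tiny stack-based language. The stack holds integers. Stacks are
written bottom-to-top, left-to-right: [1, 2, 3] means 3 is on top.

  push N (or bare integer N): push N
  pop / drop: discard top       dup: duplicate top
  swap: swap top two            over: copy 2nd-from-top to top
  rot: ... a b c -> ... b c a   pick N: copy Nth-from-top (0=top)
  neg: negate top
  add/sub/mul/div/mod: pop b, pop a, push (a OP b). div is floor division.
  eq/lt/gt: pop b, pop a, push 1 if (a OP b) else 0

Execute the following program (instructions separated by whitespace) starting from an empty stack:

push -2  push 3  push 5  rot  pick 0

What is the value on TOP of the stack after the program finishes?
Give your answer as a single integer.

Answer: -2

Derivation:
After 'push -2': [-2]
After 'push 3': [-2, 3]
After 'push 5': [-2, 3, 5]
After 'rot': [3, 5, -2]
After 'pick 0': [3, 5, -2, -2]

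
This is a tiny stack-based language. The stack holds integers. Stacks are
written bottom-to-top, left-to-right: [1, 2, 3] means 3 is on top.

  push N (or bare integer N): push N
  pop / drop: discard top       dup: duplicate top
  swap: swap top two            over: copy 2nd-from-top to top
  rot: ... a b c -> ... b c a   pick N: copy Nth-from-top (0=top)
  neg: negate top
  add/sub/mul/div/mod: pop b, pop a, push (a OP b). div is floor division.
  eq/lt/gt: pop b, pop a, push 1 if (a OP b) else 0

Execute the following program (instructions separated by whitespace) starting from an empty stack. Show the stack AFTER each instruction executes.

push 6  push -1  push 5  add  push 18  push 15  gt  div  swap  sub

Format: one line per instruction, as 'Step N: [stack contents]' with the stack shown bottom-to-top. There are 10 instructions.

Step 1: [6]
Step 2: [6, -1]
Step 3: [6, -1, 5]
Step 4: [6, 4]
Step 5: [6, 4, 18]
Step 6: [6, 4, 18, 15]
Step 7: [6, 4, 1]
Step 8: [6, 4]
Step 9: [4, 6]
Step 10: [-2]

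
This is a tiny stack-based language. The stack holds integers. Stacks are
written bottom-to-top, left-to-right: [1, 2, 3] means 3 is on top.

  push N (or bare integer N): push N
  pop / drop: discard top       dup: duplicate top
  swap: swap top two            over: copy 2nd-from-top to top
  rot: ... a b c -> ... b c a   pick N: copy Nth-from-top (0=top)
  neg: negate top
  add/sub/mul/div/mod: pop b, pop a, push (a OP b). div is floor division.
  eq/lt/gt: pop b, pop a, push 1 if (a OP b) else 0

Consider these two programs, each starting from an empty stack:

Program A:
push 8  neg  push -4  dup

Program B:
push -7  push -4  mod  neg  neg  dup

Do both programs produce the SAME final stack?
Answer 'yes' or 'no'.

Program A trace:
  After 'push 8': [8]
  After 'neg': [-8]
  After 'push -4': [-8, -4]
  After 'dup': [-8, -4, -4]
Program A final stack: [-8, -4, -4]

Program B trace:
  After 'push -7': [-7]
  After 'push -4': [-7, -4]
  After 'mod': [-3]
  After 'neg': [3]
  After 'neg': [-3]
  After 'dup': [-3, -3]
Program B final stack: [-3, -3]
Same: no

Answer: no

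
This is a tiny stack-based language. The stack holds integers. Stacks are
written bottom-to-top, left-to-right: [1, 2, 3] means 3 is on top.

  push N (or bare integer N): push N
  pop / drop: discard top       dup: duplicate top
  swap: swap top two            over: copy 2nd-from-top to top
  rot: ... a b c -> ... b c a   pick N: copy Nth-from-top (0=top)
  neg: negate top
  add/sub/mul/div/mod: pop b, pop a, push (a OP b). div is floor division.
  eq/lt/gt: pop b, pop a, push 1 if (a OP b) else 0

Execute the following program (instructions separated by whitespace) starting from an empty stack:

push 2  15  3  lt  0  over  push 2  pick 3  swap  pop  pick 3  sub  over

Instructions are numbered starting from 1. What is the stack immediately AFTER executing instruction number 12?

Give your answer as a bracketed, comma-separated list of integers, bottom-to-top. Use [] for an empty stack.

Step 1 ('push 2'): [2]
Step 2 ('15'): [2, 15]
Step 3 ('3'): [2, 15, 3]
Step 4 ('lt'): [2, 0]
Step 5 ('0'): [2, 0, 0]
Step 6 ('over'): [2, 0, 0, 0]
Step 7 ('push 2'): [2, 0, 0, 0, 2]
Step 8 ('pick 3'): [2, 0, 0, 0, 2, 0]
Step 9 ('swap'): [2, 0, 0, 0, 0, 2]
Step 10 ('pop'): [2, 0, 0, 0, 0]
Step 11 ('pick 3'): [2, 0, 0, 0, 0, 0]
Step 12 ('sub'): [2, 0, 0, 0, 0]

Answer: [2, 0, 0, 0, 0]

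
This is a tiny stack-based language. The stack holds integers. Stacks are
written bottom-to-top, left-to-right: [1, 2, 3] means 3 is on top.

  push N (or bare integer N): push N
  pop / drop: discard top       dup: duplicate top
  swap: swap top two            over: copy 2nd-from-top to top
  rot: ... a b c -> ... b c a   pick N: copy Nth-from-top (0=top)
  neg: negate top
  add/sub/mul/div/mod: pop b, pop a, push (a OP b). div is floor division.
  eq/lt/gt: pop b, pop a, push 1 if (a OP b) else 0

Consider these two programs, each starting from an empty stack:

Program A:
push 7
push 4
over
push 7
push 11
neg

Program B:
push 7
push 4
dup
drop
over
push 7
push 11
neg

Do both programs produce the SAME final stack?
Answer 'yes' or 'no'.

Answer: yes

Derivation:
Program A trace:
  After 'push 7': [7]
  After 'push 4': [7, 4]
  After 'over': [7, 4, 7]
  After 'push 7': [7, 4, 7, 7]
  After 'push 11': [7, 4, 7, 7, 11]
  After 'neg': [7, 4, 7, 7, -11]
Program A final stack: [7, 4, 7, 7, -11]

Program B trace:
  After 'push 7': [7]
  After 'push 4': [7, 4]
  After 'dup': [7, 4, 4]
  After 'drop': [7, 4]
  After 'over': [7, 4, 7]
  After 'push 7': [7, 4, 7, 7]
  After 'push 11': [7, 4, 7, 7, 11]
  After 'neg': [7, 4, 7, 7, -11]
Program B final stack: [7, 4, 7, 7, -11]
Same: yes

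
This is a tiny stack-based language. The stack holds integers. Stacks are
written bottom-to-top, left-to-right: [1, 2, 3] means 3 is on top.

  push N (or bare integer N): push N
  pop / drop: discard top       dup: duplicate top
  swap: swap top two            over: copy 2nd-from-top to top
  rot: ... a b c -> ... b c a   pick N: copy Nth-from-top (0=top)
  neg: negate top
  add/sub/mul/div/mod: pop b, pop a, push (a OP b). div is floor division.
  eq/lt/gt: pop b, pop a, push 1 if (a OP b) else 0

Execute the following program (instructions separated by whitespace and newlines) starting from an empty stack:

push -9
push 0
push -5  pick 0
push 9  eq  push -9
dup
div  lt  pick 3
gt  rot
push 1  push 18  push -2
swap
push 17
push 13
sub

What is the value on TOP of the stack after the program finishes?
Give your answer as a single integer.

Answer: 4

Derivation:
After 'push -9': [-9]
After 'push 0': [-9, 0]
After 'push -5': [-9, 0, -5]
After 'pick 0': [-9, 0, -5, -5]
After 'push 9': [-9, 0, -5, -5, 9]
After 'eq': [-9, 0, -5, 0]
After 'push -9': [-9, 0, -5, 0, -9]
After 'dup': [-9, 0, -5, 0, -9, -9]
After 'div': [-9, 0, -5, 0, 1]
After 'lt': [-9, 0, -5, 1]
After 'pick 3': [-9, 0, -5, 1, -9]
After 'gt': [-9, 0, -5, 1]
After 'rot': [-9, -5, 1, 0]
After 'push 1': [-9, -5, 1, 0, 1]
After 'push 18': [-9, -5, 1, 0, 1, 18]
After 'push -2': [-9, -5, 1, 0, 1, 18, -2]
After 'swap': [-9, -5, 1, 0, 1, -2, 18]
After 'push 17': [-9, -5, 1, 0, 1, -2, 18, 17]
After 'push 13': [-9, -5, 1, 0, 1, -2, 18, 17, 13]
After 'sub': [-9, -5, 1, 0, 1, -2, 18, 4]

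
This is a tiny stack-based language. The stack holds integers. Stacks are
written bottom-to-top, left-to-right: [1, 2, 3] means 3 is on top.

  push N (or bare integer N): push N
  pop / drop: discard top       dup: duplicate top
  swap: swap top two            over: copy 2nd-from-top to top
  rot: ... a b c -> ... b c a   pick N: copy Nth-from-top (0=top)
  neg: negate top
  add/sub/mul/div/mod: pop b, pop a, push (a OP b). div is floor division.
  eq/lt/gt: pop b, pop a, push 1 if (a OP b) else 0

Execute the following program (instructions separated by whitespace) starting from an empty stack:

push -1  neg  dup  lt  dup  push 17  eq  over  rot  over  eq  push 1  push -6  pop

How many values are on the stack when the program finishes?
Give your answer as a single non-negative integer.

After 'push -1': stack = [-1] (depth 1)
After 'neg': stack = [1] (depth 1)
After 'dup': stack = [1, 1] (depth 2)
After 'lt': stack = [0] (depth 1)
After 'dup': stack = [0, 0] (depth 2)
After 'push 17': stack = [0, 0, 17] (depth 3)
After 'eq': stack = [0, 0] (depth 2)
After 'over': stack = [0, 0, 0] (depth 3)
After 'rot': stack = [0, 0, 0] (depth 3)
After 'over': stack = [0, 0, 0, 0] (depth 4)
After 'eq': stack = [0, 0, 1] (depth 3)
After 'push 1': stack = [0, 0, 1, 1] (depth 4)
After 'push -6': stack = [0, 0, 1, 1, -6] (depth 5)
After 'pop': stack = [0, 0, 1, 1] (depth 4)

Answer: 4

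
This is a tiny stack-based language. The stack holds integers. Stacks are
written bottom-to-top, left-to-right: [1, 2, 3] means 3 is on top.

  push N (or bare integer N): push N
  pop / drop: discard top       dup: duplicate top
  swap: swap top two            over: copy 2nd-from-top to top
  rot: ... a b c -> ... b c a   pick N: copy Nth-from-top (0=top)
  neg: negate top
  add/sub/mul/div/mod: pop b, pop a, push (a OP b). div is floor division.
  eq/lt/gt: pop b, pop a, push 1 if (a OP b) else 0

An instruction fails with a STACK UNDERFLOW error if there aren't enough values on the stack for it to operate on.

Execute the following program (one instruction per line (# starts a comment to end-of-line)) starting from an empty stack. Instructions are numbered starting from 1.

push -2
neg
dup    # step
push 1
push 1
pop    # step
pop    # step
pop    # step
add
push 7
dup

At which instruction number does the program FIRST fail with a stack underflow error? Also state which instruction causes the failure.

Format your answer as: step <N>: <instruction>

Step 1 ('push -2'): stack = [-2], depth = 1
Step 2 ('neg'): stack = [2], depth = 1
Step 3 ('dup'): stack = [2, 2], depth = 2
Step 4 ('push 1'): stack = [2, 2, 1], depth = 3
Step 5 ('push 1'): stack = [2, 2, 1, 1], depth = 4
Step 6 ('pop'): stack = [2, 2, 1], depth = 3
Step 7 ('pop'): stack = [2, 2], depth = 2
Step 8 ('pop'): stack = [2], depth = 1
Step 9 ('add'): needs 2 value(s) but depth is 1 — STACK UNDERFLOW

Answer: step 9: add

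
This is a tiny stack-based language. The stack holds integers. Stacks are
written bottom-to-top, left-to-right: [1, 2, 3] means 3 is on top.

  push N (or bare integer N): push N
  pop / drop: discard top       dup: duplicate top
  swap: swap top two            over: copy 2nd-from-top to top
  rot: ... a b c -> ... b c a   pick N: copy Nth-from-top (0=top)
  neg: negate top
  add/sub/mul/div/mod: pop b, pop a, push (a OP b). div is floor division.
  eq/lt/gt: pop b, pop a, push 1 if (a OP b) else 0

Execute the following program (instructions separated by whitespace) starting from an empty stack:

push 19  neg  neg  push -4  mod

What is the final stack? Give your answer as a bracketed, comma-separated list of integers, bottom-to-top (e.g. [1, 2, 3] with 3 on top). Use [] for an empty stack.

After 'push 19': [19]
After 'neg': [-19]
After 'neg': [19]
After 'push -4': [19, -4]
After 'mod': [-1]

Answer: [-1]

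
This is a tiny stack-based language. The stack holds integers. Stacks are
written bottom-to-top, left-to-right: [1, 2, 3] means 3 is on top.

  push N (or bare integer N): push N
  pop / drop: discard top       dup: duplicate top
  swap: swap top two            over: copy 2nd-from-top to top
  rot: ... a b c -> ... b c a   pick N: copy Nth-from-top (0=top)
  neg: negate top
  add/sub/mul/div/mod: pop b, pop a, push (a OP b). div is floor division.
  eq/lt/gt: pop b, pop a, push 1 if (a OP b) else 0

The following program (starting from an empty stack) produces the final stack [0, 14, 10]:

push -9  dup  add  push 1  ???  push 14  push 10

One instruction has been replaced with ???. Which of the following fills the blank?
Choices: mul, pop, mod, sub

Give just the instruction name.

Stack before ???: [-18, 1]
Stack after ???:  [0]
Checking each choice:
  mul: produces [-18, 14, 10]
  pop: produces [-18, 14, 10]
  mod: MATCH
  sub: produces [-19, 14, 10]


Answer: mod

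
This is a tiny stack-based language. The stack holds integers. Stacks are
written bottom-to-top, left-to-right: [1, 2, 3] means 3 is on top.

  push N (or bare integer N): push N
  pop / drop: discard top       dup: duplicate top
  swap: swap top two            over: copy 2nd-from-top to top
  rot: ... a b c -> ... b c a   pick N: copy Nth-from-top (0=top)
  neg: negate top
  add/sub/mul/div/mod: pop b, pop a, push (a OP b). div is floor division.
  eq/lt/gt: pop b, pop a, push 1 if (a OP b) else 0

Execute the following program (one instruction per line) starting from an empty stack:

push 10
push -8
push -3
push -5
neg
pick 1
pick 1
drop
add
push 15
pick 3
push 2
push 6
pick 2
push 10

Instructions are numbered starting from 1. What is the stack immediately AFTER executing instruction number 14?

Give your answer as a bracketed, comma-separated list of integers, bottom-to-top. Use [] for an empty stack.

Answer: [10, -8, -3, 2, 15, -8, 2, 6, -8]

Derivation:
Step 1 ('push 10'): [10]
Step 2 ('push -8'): [10, -8]
Step 3 ('push -3'): [10, -8, -3]
Step 4 ('push -5'): [10, -8, -3, -5]
Step 5 ('neg'): [10, -8, -3, 5]
Step 6 ('pick 1'): [10, -8, -3, 5, -3]
Step 7 ('pick 1'): [10, -8, -3, 5, -3, 5]
Step 8 ('drop'): [10, -8, -3, 5, -3]
Step 9 ('add'): [10, -8, -3, 2]
Step 10 ('push 15'): [10, -8, -3, 2, 15]
Step 11 ('pick 3'): [10, -8, -3, 2, 15, -8]
Step 12 ('push 2'): [10, -8, -3, 2, 15, -8, 2]
Step 13 ('push 6'): [10, -8, -3, 2, 15, -8, 2, 6]
Step 14 ('pick 2'): [10, -8, -3, 2, 15, -8, 2, 6, -8]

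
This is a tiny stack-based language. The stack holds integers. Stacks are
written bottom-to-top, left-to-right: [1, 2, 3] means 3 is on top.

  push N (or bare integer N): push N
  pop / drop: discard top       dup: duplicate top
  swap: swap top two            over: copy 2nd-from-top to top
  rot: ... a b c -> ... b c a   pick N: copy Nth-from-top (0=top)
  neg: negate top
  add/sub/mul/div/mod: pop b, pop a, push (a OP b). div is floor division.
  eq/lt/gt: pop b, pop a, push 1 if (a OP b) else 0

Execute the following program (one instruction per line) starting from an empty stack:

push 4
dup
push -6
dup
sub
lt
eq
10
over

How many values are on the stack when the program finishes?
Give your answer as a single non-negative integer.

Answer: 3

Derivation:
After 'push 4': stack = [4] (depth 1)
After 'dup': stack = [4, 4] (depth 2)
After 'push -6': stack = [4, 4, -6] (depth 3)
After 'dup': stack = [4, 4, -6, -6] (depth 4)
After 'sub': stack = [4, 4, 0] (depth 3)
After 'lt': stack = [4, 0] (depth 2)
After 'eq': stack = [0] (depth 1)
After 'push 10': stack = [0, 10] (depth 2)
After 'over': stack = [0, 10, 0] (depth 3)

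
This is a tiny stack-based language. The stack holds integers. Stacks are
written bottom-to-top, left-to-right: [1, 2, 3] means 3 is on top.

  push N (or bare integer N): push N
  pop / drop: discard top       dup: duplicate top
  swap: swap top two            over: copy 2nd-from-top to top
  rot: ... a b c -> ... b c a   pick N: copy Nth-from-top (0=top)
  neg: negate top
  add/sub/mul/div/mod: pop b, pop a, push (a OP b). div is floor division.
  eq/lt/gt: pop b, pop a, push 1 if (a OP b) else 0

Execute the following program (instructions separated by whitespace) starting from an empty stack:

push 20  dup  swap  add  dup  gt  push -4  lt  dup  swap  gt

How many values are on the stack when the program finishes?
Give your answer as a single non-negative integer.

Answer: 1

Derivation:
After 'push 20': stack = [20] (depth 1)
After 'dup': stack = [20, 20] (depth 2)
After 'swap': stack = [20, 20] (depth 2)
After 'add': stack = [40] (depth 1)
After 'dup': stack = [40, 40] (depth 2)
After 'gt': stack = [0] (depth 1)
After 'push -4': stack = [0, -4] (depth 2)
After 'lt': stack = [0] (depth 1)
After 'dup': stack = [0, 0] (depth 2)
After 'swap': stack = [0, 0] (depth 2)
After 'gt': stack = [0] (depth 1)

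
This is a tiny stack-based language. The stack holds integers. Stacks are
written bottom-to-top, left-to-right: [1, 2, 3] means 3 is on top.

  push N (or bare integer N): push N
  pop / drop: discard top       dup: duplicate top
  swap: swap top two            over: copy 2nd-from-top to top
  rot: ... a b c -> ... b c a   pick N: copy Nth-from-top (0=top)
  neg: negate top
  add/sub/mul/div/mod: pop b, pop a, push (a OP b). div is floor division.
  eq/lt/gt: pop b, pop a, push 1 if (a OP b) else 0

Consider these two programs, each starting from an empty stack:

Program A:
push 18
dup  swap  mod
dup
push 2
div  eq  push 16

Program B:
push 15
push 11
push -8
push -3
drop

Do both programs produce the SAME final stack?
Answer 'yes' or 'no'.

Answer: no

Derivation:
Program A trace:
  After 'push 18': [18]
  After 'dup': [18, 18]
  After 'swap': [18, 18]
  After 'mod': [0]
  After 'dup': [0, 0]
  After 'push 2': [0, 0, 2]
  After 'div': [0, 0]
  After 'eq': [1]
  After 'push 16': [1, 16]
Program A final stack: [1, 16]

Program B trace:
  After 'push 15': [15]
  After 'push 11': [15, 11]
  After 'push -8': [15, 11, -8]
  After 'push -3': [15, 11, -8, -3]
  After 'drop': [15, 11, -8]
Program B final stack: [15, 11, -8]
Same: no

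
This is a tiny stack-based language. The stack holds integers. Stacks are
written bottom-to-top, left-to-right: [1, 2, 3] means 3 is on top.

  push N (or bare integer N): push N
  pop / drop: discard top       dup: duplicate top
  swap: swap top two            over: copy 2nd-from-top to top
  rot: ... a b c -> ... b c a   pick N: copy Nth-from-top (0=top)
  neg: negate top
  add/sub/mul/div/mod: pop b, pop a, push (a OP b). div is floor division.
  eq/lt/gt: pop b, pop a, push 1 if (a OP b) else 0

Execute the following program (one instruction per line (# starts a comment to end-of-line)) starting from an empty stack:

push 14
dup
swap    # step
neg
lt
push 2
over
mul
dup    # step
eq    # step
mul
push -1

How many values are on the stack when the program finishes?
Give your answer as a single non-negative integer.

After 'push 14': stack = [14] (depth 1)
After 'dup': stack = [14, 14] (depth 2)
After 'swap': stack = [14, 14] (depth 2)
After 'neg': stack = [14, -14] (depth 2)
After 'lt': stack = [0] (depth 1)
After 'push 2': stack = [0, 2] (depth 2)
After 'over': stack = [0, 2, 0] (depth 3)
After 'mul': stack = [0, 0] (depth 2)
After 'dup': stack = [0, 0, 0] (depth 3)
After 'eq': stack = [0, 1] (depth 2)
After 'mul': stack = [0] (depth 1)
After 'push -1': stack = [0, -1] (depth 2)

Answer: 2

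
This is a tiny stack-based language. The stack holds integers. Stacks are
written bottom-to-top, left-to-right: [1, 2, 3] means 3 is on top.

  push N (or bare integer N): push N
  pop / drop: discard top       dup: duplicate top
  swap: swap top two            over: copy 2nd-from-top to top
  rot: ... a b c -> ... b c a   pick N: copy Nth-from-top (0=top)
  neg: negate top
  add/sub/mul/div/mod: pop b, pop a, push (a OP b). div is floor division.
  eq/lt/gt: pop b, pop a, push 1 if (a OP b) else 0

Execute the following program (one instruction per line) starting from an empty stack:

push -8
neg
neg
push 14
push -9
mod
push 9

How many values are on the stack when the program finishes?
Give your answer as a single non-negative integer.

Answer: 3

Derivation:
After 'push -8': stack = [-8] (depth 1)
After 'neg': stack = [8] (depth 1)
After 'neg': stack = [-8] (depth 1)
After 'push 14': stack = [-8, 14] (depth 2)
After 'push -9': stack = [-8, 14, -9] (depth 3)
After 'mod': stack = [-8, -4] (depth 2)
After 'push 9': stack = [-8, -4, 9] (depth 3)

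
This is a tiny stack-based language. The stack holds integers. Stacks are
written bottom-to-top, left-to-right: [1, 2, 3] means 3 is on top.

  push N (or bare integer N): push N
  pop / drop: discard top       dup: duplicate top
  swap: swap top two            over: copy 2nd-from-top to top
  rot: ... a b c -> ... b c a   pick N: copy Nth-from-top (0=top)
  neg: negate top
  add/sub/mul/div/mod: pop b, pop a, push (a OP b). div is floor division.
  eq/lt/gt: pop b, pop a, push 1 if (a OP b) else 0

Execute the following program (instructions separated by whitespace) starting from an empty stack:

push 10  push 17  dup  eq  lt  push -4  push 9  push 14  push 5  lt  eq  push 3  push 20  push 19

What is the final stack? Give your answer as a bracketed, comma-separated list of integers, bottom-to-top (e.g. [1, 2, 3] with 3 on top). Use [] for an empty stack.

After 'push 10': [10]
After 'push 17': [10, 17]
After 'dup': [10, 17, 17]
After 'eq': [10, 1]
After 'lt': [0]
After 'push -4': [0, -4]
After 'push 9': [0, -4, 9]
After 'push 14': [0, -4, 9, 14]
After 'push 5': [0, -4, 9, 14, 5]
After 'lt': [0, -4, 9, 0]
After 'eq': [0, -4, 0]
After 'push 3': [0, -4, 0, 3]
After 'push 20': [0, -4, 0, 3, 20]
After 'push 19': [0, -4, 0, 3, 20, 19]

Answer: [0, -4, 0, 3, 20, 19]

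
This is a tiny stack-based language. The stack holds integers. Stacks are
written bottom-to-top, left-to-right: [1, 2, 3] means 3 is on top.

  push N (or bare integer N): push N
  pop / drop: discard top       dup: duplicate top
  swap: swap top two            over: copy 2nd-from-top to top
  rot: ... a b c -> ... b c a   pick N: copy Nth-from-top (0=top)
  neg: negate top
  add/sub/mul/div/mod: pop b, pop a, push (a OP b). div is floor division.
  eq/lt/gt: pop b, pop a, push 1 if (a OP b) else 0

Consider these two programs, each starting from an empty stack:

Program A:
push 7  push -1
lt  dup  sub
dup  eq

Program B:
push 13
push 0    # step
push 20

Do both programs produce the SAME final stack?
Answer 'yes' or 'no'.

Answer: no

Derivation:
Program A trace:
  After 'push 7': [7]
  After 'push -1': [7, -1]
  After 'lt': [0]
  After 'dup': [0, 0]
  After 'sub': [0]
  After 'dup': [0, 0]
  After 'eq': [1]
Program A final stack: [1]

Program B trace:
  After 'push 13': [13]
  After 'push 0': [13, 0]
  After 'push 20': [13, 0, 20]
Program B final stack: [13, 0, 20]
Same: no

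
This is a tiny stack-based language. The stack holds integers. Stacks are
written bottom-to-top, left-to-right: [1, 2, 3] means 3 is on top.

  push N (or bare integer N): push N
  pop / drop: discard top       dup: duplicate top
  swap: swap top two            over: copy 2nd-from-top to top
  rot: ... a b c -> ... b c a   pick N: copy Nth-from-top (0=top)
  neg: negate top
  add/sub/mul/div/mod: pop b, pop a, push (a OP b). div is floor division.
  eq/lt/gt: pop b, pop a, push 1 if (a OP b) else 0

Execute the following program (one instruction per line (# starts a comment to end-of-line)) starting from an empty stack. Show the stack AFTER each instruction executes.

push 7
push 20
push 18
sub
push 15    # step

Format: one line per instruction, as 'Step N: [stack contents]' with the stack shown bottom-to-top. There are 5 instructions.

Step 1: [7]
Step 2: [7, 20]
Step 3: [7, 20, 18]
Step 4: [7, 2]
Step 5: [7, 2, 15]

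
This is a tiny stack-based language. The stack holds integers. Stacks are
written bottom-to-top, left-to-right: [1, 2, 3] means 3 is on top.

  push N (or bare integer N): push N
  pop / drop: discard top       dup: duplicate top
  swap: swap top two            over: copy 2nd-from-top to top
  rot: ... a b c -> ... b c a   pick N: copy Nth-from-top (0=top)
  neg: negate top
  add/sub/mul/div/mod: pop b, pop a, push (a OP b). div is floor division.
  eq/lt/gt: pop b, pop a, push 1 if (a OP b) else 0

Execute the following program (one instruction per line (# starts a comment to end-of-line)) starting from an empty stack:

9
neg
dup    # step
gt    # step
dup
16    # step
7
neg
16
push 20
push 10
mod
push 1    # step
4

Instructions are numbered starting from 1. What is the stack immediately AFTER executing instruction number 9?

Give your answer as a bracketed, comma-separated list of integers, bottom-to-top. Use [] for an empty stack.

Answer: [0, 0, 16, -7, 16]

Derivation:
Step 1 ('9'): [9]
Step 2 ('neg'): [-9]
Step 3 ('dup'): [-9, -9]
Step 4 ('gt'): [0]
Step 5 ('dup'): [0, 0]
Step 6 ('16'): [0, 0, 16]
Step 7 ('7'): [0, 0, 16, 7]
Step 8 ('neg'): [0, 0, 16, -7]
Step 9 ('16'): [0, 0, 16, -7, 16]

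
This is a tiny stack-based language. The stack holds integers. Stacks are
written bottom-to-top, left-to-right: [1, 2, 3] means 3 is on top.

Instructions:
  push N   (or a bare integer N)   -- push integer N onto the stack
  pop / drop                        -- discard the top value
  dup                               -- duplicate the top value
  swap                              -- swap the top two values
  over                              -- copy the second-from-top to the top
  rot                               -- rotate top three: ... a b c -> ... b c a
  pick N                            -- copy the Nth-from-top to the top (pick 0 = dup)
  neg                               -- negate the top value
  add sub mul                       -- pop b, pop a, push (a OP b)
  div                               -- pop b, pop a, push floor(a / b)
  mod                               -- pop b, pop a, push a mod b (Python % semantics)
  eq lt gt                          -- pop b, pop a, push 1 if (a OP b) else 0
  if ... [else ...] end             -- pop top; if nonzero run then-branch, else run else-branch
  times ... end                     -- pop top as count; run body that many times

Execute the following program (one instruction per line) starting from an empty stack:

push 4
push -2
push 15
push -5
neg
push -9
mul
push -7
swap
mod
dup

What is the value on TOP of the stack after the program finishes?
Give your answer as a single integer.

Answer: -7

Derivation:
After 'push 4': [4]
After 'push -2': [4, -2]
After 'push 15': [4, -2, 15]
After 'push -5': [4, -2, 15, -5]
After 'neg': [4, -2, 15, 5]
After 'push -9': [4, -2, 15, 5, -9]
After 'mul': [4, -2, 15, -45]
After 'push -7': [4, -2, 15, -45, -7]
After 'swap': [4, -2, 15, -7, -45]
After 'mod': [4, -2, 15, -7]
After 'dup': [4, -2, 15, -7, -7]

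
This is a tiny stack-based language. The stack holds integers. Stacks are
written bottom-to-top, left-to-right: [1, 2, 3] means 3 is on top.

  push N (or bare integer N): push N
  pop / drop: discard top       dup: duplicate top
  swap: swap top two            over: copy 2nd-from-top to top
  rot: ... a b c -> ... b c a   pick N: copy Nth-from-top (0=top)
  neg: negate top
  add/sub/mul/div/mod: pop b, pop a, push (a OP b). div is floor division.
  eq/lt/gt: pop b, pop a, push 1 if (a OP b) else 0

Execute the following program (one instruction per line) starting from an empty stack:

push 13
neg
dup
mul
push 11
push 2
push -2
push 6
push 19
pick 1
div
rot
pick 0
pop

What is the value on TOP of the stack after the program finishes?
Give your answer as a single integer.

After 'push 13': [13]
After 'neg': [-13]
After 'dup': [-13, -13]
After 'mul': [169]
After 'push 11': [169, 11]
After 'push 2': [169, 11, 2]
After 'push -2': [169, 11, 2, -2]
After 'push 6': [169, 11, 2, -2, 6]
After 'push 19': [169, 11, 2, -2, 6, 19]
After 'pick 1': [169, 11, 2, -2, 6, 19, 6]
After 'div': [169, 11, 2, -2, 6, 3]
After 'rot': [169, 11, 2, 6, 3, -2]
After 'pick 0': [169, 11, 2, 6, 3, -2, -2]
After 'pop': [169, 11, 2, 6, 3, -2]

Answer: -2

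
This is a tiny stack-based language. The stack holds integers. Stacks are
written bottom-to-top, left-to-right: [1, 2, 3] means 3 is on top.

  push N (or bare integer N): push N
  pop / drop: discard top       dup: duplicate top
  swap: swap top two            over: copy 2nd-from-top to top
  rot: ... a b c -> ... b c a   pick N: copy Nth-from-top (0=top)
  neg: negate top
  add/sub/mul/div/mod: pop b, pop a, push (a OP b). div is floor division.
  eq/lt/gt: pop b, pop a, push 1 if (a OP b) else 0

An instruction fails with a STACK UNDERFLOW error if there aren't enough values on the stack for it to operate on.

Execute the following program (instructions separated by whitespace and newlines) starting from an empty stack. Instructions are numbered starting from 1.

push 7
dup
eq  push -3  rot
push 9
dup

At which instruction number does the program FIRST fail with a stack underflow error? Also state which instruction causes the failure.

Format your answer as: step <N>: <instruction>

Answer: step 5: rot

Derivation:
Step 1 ('push 7'): stack = [7], depth = 1
Step 2 ('dup'): stack = [7, 7], depth = 2
Step 3 ('eq'): stack = [1], depth = 1
Step 4 ('push -3'): stack = [1, -3], depth = 2
Step 5 ('rot'): needs 3 value(s) but depth is 2 — STACK UNDERFLOW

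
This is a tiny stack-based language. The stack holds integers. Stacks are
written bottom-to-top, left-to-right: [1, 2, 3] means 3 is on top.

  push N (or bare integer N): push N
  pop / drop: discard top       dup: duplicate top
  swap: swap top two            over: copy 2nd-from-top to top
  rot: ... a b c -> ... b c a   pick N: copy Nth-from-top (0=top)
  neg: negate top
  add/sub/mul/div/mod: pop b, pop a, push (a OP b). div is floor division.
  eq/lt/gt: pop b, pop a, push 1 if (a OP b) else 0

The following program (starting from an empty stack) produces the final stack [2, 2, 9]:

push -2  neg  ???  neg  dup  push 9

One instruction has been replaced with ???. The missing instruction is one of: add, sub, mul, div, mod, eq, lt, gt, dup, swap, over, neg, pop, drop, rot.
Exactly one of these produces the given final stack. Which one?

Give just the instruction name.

Answer: neg

Derivation:
Stack before ???: [2]
Stack after ???:  [-2]
The instruction that transforms [2] -> [-2] is: neg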